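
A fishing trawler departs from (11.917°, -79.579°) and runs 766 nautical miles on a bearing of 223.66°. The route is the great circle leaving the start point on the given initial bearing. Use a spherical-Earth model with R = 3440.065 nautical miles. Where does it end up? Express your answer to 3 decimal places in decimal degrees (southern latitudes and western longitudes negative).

latitude 2.584°, longitude -88.357°

δ = 766/3440.065 = 0.222670 rad (12.7581°).
With φ₁ = 11.917° = 0.207991 rad and θ = 223.66° = 3.903603 rad:
sin φ₂ = sin φ₁ cos δ + cos φ₁ sin δ cos θ = (0.206495)(0.975311) + (0.978448)(0.220835)(-0.723449) = 0.045077
φ₂ = asin(0.045077) = 0.045092 rad = 2.584°.
Δλ = atan2( sin θ sin δ cos φ₁ , cos δ − sin φ₁ sin φ₂ ) = atan2(-0.149173, 0.966003) = -0.153213 rad = -8.778°.
λ₂ = λ₁ + Δλ = -88.357°.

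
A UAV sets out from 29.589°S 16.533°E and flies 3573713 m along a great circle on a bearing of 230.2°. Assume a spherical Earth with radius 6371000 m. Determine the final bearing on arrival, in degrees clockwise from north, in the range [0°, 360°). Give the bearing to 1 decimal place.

final bearing 252.7°

The arc subtends δ = 3573713/6371000 = 0.560934 rad at the centre.
Start latitude φ₁ = -0.516425 rad; initial bearing θ = 4.017748 rad.
Applying the spherical law of cosines for sides, sin φ₂ = sin φ₁ cos δ + cos φ₁ sin δ cos θ = -0.714224, so φ₂ = -45.580°.
Then Δλ = atan2(-0.355410, 0.494092) = -0.623574 rad, from sin θ sin δ cos φ₁ over cos δ − sin φ₁ sin φ₂.
Hence λ₂ = 16.533° + -35.728° = -19.195°.
The forward bearing on arrival equals the back-azimuth from the destination plus 180°.
Back-azimuth from P₂ (-45.6°, -19.2°) to P₁ (-29.6°, 16.5°), with Δλ' = λ₁ − λ₂ = 35.7°: atan2( sin Δλ' cos φ₁ , cos φ₂ sin φ₁ − sin φ₂ cos φ₁ cos Δλ' ) = 72.7°.
Final bearing = (72.7° + 180°) mod 360° = 252.7°.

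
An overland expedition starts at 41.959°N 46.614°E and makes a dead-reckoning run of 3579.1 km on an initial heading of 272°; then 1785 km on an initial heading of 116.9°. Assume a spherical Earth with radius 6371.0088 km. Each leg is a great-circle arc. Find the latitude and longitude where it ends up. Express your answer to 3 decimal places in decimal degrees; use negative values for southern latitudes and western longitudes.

Apply the spherical direct solution leg by leg, carrying full precision between legs.
Leg 1: from (41.959°, 46.614°), δ = 3579.1/6371.0088 = 0.561779 rad, θ = 272° → φ = 35.427°, λ = 5.821°.
Leg 2: from (35.427°, 5.821°), δ = 1785/6371.0088 = 0.280175 rad, θ = 116.9° → φ = 27.072°, λ = 21.899°.

latitude 27.072°, longitude 21.899°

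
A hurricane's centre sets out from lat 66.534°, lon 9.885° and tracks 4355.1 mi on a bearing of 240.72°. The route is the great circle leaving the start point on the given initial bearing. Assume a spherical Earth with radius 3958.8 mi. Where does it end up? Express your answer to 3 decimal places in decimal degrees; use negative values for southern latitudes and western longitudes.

The arc subtends δ = 4355.1/3958.8 = 1.100106 rad at the centre.
Start latitude φ₁ = 1.161237 rad; initial bearing θ = 4.201357 rad.
sin φ₂ = sin φ₁ cos δ + cos φ₁ sin δ cos θ = (0.917297)(0.453502) + (0.398205)(0.891255)(-0.489078) = 0.242421
φ₂ = asin(0.242421) = 0.244860 rad = 14.029°.
Then Δλ = atan2(-0.309560, 0.231130) = -0.929449 rad, from sin θ sin δ cos φ₁ over cos δ − sin φ₁ sin φ₂.
Hence λ₂ = 9.885° + -53.253° = -43.368°.

latitude 14.029°, longitude -43.368°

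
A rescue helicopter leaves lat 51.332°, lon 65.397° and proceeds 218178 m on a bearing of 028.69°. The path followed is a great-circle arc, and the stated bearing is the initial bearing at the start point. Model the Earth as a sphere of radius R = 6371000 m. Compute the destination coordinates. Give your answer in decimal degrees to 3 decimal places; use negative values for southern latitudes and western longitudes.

latitude 53.043°, longitude 66.964°

Angular distance δ = d/R = 218178 / 6371000 = 0.034245 rad.
With φ₁ = 51.332° = 0.895912 rad and θ = 28.69° = 0.500735 rad:
Destination latitude: φ₂ = arcsin( sin φ₁ cos δ + cos φ₁ sin δ cos θ ) = arcsin(0.799088) = 53.043°.
Δλ = atan2( sin θ sin δ cos φ₁ , cos δ − sin φ₁ sin φ₂ ) = atan2(0.010270, 0.375502) = 0.027343 rad = 1.567°.
λ₂ = 65.397° + 1.567° = 66.964°.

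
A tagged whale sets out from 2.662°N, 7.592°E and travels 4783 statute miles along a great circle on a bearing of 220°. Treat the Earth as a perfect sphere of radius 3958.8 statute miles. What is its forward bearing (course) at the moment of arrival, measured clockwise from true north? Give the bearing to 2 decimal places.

final bearing 243.88°

The arc subtends δ = 4783/3958.8 = 1.208194 rad at the centre.
With φ₁ = 2.662° = 0.046461 rad and θ = 220° = 3.839724 rad:
sin φ₂ = sin φ₁ cos δ + cos φ₁ sin δ cos θ = (0.046444)(0.354708) + (0.998921)(0.934977)(-0.766044) = -0.698987
φ₂ = asin(-0.698987) = -0.773980 rad = -44.346°.
For the longitude increment, Δλ = atan2( sin θ sin δ cos φ₁, cos δ − sin φ₁ sin φ₂ ) = atan2(-0.600343, 0.387172) = -57.181°.
λ₂ = 7.592° + -57.181° = -49.589°.
The forward bearing on arrival equals the back-azimuth from the destination plus 180°.
Back-azimuth from P₂ (-44.35°, -49.59°) to P₁ (2.66°, 7.59°), with Δλ' = λ₁ − λ₂ = 57.18°: atan2( sin Δλ' cos φ₁ , cos φ₂ sin φ₁ − sin φ₂ cos φ₁ cos Δλ' ) = 63.88°.
Final bearing = (63.88° + 180°) mod 360° = 243.88°.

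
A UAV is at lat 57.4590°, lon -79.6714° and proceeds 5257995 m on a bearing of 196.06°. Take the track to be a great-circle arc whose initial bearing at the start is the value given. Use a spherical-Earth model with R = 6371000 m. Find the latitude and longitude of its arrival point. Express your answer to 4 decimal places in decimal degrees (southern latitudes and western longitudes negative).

Central angle δ = d/R = 0.825301 rad.
Converting: φ₁ = 1.002849 rad, θ = 3.421893 rad.
Destination latitude: φ₂ = arcsin( sin φ₁ cos δ + cos φ₁ sin δ cos θ ) = arcsin(0.192041) = 11.0719°.
Δλ = atan2( sin θ sin δ cos φ₁ , cos δ − sin φ₁ sin φ₂ ) = atan2(-0.109337, 0.516444) = -0.208630 rad = -11.9536°.
λ₂ = λ₁ + Δλ = -91.6250°.

latitude 11.0719°, longitude -91.6250°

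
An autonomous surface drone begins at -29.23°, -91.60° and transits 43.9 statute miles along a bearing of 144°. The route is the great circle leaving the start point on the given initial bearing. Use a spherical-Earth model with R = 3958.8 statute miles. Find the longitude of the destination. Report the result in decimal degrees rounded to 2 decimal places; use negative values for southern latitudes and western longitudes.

δ = 43.9/3958.8 = 0.011089 rad (0.6354°).
Converting: φ₁ = -0.510160 rad, θ = 2.513274 rad.
Destination latitude: φ₂ = arcsin( sin φ₁ cos δ + cos φ₁ sin δ cos θ ) = arcsin(-0.496115) = -29.74°.
For the longitude increment, Δλ = atan2( sin θ sin δ cos φ₁, cos δ − sin φ₁ sin φ₂ ) = atan2(0.005688, 0.757677) = 0.43°.
Hence λ₂ = -91.60° + 0.43° = -91.17°.

longitude -91.17°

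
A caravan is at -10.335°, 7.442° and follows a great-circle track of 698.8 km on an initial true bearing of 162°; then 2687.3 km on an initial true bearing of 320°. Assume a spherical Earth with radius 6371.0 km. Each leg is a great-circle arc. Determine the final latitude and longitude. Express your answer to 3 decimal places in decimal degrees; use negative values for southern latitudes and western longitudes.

latitude 2.572°, longitude -5.812°

Apply the spherical direct solution leg by leg, carrying full precision between legs.
Leg 1: from (-10.335°, 7.442°), δ = 698.8/6371 = 0.109685 rad, θ = 162° → φ = -16.305°, λ = 9.462°.
Leg 2: from (-16.305°, 9.462°), δ = 2687.3/6371 = 0.421802 rad, θ = 320° → φ = 2.572°, λ = -5.812°.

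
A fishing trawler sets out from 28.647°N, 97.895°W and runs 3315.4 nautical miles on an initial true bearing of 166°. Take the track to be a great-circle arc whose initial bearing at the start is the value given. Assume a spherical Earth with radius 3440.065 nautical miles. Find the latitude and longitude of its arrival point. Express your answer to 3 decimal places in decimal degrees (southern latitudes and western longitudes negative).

Angular distance δ = d/R = 3315.4 / 3440.065 = 0.963761 rad.
With φ₁ = 28.647° = 0.499984 rad and θ = 166° = 2.897247 rad:
Destination latitude: φ₂ = arcsin( sin φ₁ cos δ + cos φ₁ sin δ cos θ ) = arcsin(-0.425918) = -25.209°.
For the longitude increment, Δλ = atan2( sin θ sin δ cos φ₁, cos δ − sin φ₁ sin φ₂ ) = atan2(0.174378, 0.774625) = 12.687°.
λ₂ = λ₁ + Δλ = -85.208°.

latitude -25.209°, longitude -85.208°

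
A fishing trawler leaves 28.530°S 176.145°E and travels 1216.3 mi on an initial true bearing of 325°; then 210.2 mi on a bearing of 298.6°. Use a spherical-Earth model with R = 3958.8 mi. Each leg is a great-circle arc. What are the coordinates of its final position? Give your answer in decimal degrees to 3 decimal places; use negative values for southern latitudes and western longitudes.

Apply the spherical direct solution leg by leg, carrying full precision between legs.
Leg 1: from (-28.530°, 176.145°), δ = 1216.3/3958.8 = 0.307240 rad, θ = 325° → φ = -13.745°, λ = 165.858°.
Leg 2: from (-13.745°, 165.858°), δ = 210.2/3958.8 = 0.053097 rad, θ = 298.6° → φ = -12.274°, λ = 163.125°.

latitude -12.274°, longitude 163.125°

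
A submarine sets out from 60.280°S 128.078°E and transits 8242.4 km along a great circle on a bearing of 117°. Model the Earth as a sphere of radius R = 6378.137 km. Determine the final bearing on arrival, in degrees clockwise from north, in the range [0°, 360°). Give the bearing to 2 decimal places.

final bearing 29.74°

δ = 8242.4/6378.137 = 1.292290 rad (74.0427°).
With φ₁ = -60.280° = -1.052084 rad and θ = 117° = 2.042035 rad:
Applying the spherical law of cosines for sides, sin φ₂ = sin φ₁ cos δ + cos φ₁ sin δ cos θ = -0.455155, so φ₂ = -27.075°.
For the longitude increment, Δλ = atan2( sin θ sin δ cos φ₁, cos δ − sin φ₁ sin φ₂ ) = atan2(0.424706, -0.120363) = 105.823°.
λ₂ = 128.078° + 105.823° = 233.901°, normalized to (−180°, 180°] → -126.099°.
The forward bearing on arrival equals the back-azimuth from the destination plus 180°.
Back-azimuth from P₂ (-27.07°, -126.10°) to P₁ (-60.28°, 128.08°), with Δλ' = λ₁ − λ₂ = 254.18°: atan2( sin Δλ' cos φ₁ , cos φ₂ sin φ₁ − sin φ₂ cos φ₁ cos Δλ' ) = 209.74°.
Final bearing = (209.74° + 180°) mod 360° = 29.74°.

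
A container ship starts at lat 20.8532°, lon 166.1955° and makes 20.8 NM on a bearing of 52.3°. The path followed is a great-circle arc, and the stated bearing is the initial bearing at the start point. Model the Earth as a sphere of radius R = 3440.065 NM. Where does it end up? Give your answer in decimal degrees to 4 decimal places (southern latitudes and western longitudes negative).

latitude 21.0648°, longitude 166.4892°

δ = 20.8/3440.065 = 0.006046 rad (0.3464°).
Converting: φ₁ = 0.363957 rad, θ = 0.912807 rad.
sin φ₂ = sin φ₁ cos δ + cos φ₁ sin δ cos θ = (0.355975)(0.999982) + (0.934496)(0.006046)(0.611527) = 0.359424
φ₂ = asin(0.359424) = 0.367650 rad = 21.0648°.
Then Δλ = atan2(0.004471, 0.872036) = 0.005127 rad, from sin θ sin δ cos φ₁ over cos δ − sin φ₁ sin φ₂.
λ₂ = 166.1955° + 0.2937° = 166.4892°.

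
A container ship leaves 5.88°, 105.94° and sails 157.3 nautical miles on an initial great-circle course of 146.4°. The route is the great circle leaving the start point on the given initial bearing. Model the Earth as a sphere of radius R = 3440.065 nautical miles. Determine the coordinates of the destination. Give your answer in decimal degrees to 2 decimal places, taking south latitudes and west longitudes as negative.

latitude 3.70°, longitude 107.39°

The arc subtends δ = 157.3/3440.065 = 0.045726 rad at the centre.
Start latitude φ₁ = 0.102625 rad; initial bearing θ = 2.555162 rad.
Destination latitude: φ₂ = arcsin( sin φ₁ cos δ + cos φ₁ sin δ cos θ ) = arcsin(0.064466) = 3.70°.
Then Δλ = atan2(0.025162, 0.992351) = 0.025351 rad, from sin θ sin δ cos φ₁ over cos δ − sin φ₁ sin φ₂.
λ₂ = λ₁ + Δλ = 107.39°.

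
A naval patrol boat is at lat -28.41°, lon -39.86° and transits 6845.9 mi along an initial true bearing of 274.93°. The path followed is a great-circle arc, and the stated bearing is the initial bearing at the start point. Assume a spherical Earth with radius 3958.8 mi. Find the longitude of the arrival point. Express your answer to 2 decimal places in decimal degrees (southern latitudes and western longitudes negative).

longitude -135.57°

Central angle δ = d/R = 1.729287 rad.
Start latitude φ₁ = -0.495848 rad; initial bearing θ = 4.798434 rad.
Destination latitude: φ₂ = arcsin( sin φ₁ cos δ + cos φ₁ sin δ cos θ ) = arcsin(0.149732) = 8.61°.
For the longitude increment, Δλ = atan2( sin θ sin δ cos φ₁, cos δ − sin φ₁ sin φ₂ ) = atan2(-0.865328, -0.086588) = -95.71°.
λ₂ = -39.86° + -95.71° = -135.57°.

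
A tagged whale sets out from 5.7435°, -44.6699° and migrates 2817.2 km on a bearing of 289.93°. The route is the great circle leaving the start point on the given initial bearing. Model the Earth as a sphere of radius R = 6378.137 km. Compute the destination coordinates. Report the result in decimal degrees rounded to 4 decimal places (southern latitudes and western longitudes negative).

The arc subtends δ = 2817.2/6378.137 = 0.441696 rad at the centre.
With φ₁ = 5.7435° = 0.100243 rad and θ = 289.93° = 5.060233 rad:
Applying the spherical law of cosines for sides, sin φ₂ = sin φ₁ cos δ + cos φ₁ sin δ cos θ = 0.235453, so φ₂ = 13.6183°.
Δλ = atan2( sin θ sin δ cos φ₁ , cos δ − sin φ₁ sin φ₂ ) = atan2(-0.399855, 0.880465) = -0.426292 rad = -24.4247°.
λ₂ = -44.6699° + -24.4247° = -69.0946°.

latitude 13.6183°, longitude -69.0946°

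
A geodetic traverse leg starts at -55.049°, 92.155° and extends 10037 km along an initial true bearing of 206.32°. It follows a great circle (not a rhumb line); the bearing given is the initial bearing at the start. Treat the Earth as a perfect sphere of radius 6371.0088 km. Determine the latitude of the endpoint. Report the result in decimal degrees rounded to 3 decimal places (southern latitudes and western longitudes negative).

Central angle δ = d/R = 1.575418 rad.
With φ₁ = -55.049° = -0.960786 rad and θ = 206.32° = 3.600963 rad:
sin φ₂ = sin φ₁ cos δ + cos φ₁ sin δ cos θ = (-0.819642)(-0.004621) + (0.572876)(0.999989)(-0.896332) = -0.509693
φ₂ = asin(-0.509693) = -0.534828 rad = -30.643°.
Δλ = atan2( sin θ sin δ cos φ₁ , cos δ − sin φ₁ sin φ₂ ) = atan2(-0.254001, -0.422388) = -2.600184 rad = -148.980°.
Hence λ₂ = 92.155° + -148.980° = -56.825°.

latitude -30.643°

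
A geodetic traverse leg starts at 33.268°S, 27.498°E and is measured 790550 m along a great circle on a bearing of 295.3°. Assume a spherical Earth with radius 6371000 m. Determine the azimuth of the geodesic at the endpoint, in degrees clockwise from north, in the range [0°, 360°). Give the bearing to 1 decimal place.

δ = 790550/6371000 = 0.124086 rad (7.1096°).
With φ₁ = -33.268° = -0.580636 rad and θ = 295.3° = 5.153957 rad:
Applying the spherical law of cosines for sides, sin φ₂ = sin φ₁ cos δ + cos φ₁ sin δ cos θ = -0.500114, so φ₂ = -30.008°.
For the longitude increment, Δλ = atan2( sin θ sin δ cos φ₁, cos δ − sin φ₁ sin φ₂ ) = atan2(-0.093558, 0.717971) = -7.424°.
λ₂ = λ₁ + Δλ = 20.074°.
The forward bearing on arrival equals the back-azimuth from the destination plus 180°.
Back-azimuth from P₂ (-30.0°, 20.1°) to P₁ (-33.3°, 27.5°), with Δλ' = λ₁ − λ₂ = 7.4°: atan2( sin Δλ' cos φ₁ , cos φ₂ sin φ₁ − sin φ₂ cos φ₁ cos Δλ' ) = 119.2°.
Final bearing = (119.2° + 180°) mod 360° = 299.2°.

final bearing 299.2°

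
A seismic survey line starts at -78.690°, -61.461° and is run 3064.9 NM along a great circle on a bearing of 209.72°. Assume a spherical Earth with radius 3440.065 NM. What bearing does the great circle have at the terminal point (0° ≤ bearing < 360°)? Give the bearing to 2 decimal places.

final bearing 351.56°

Angular distance δ = d/R = 3064.9 / 3440.065 = 0.890942 rad.
With φ₁ = -78.690° = -1.373400 rad and θ = 209.72° = 3.660305 rad:
Applying the spherical law of cosines for sides, sin φ₂ = sin φ₁ cos δ + cos φ₁ sin δ cos θ = -0.748922, so φ₂ = -48.497°.
Δλ = atan2( sin θ sin δ cos φ₁ , cos δ − sin φ₁ sin φ₂ ) = atan2(-0.075610, -0.105699) = -2.520649 rad = -144.423°.
λ₂ = -61.461° + -144.423° = -205.884°, normalized to (−180°, 180°] → 154.116°.
The forward bearing on arrival equals the back-azimuth from the destination plus 180°.
Back-azimuth from P₂ (-48.50°, 154.12°) to P₁ (-78.69°, -61.46°), with Δλ' = λ₁ − λ₂ = -215.58°: atan2( sin Δλ' cos φ₁ , cos φ₂ sin φ₁ − sin φ₂ cos φ₁ cos Δλ' ) = 171.56°.
Final bearing = (171.56° + 180°) mod 360° = 351.56°.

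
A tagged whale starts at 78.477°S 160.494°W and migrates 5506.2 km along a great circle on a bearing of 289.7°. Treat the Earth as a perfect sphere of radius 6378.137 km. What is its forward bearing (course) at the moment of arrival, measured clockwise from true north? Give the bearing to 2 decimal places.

final bearing 346.58°

Central angle δ = d/R = 0.863293 rad.
Converting: φ₁ = -1.369682 rad, θ = 5.056219 rad.
Destination latitude: φ₂ = arcsin( sin φ₁ cos δ + cos φ₁ sin δ cos θ ) = arcsin(-0.585662) = -35.850°.
For the longitude increment, Δλ = atan2( sin θ sin δ cos φ₁, cos δ − sin φ₁ sin φ₂ ) = atan2(-0.142930, 0.076080) = -61.974°.
λ₂ = -160.494° + -61.974° = -222.468°, normalized to (−180°, 180°] → 137.532°.
The forward bearing on arrival equals the back-azimuth from the destination plus 180°.
Back-azimuth from P₂ (-35.85°, 137.53°) to P₁ (-78.48°, -160.49°), with Δλ' = λ₁ − λ₂ = -298.03°: atan2( sin Δλ' cos φ₁ , cos φ₂ sin φ₁ − sin φ₂ cos φ₁ cos Δλ' ) = 166.58°.
Final bearing = (166.58° + 180°) mod 360° = 346.58°.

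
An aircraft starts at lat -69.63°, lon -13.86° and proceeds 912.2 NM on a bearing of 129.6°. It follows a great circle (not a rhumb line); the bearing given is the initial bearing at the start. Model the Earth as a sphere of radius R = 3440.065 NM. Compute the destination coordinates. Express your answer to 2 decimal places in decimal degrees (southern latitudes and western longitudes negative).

Angular distance δ = d/R = 912.2 / 3440.065 = 0.265169 rad.
Start latitude φ₁ = -1.215273 rad; initial bearing θ = 2.261947 rad.
sin φ₂ = sin φ₁ cos δ + cos φ₁ sin δ cos θ = (-0.937464)(0.965048) + (0.348081)(0.262073)(-0.637424) = -0.962846
φ₂ = asin(-0.962846) = -1.297349 rad = -74.33°.
Δλ = atan2( sin θ sin δ cos φ₁ , cos δ − sin φ₁ sin φ₂ ) = atan2(0.070288, 0.062415) = 0.844662 rad = 48.40°.
λ₂ = λ₁ + Δλ = 34.54°.

latitude -74.33°, longitude 34.54°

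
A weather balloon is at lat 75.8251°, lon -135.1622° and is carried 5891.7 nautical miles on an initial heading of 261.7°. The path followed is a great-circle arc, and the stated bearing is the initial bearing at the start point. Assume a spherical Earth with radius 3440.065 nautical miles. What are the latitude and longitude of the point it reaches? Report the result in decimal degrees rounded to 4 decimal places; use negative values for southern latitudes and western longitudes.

latitude -9.9093°, longitude 140.8939°

Central angle δ = d/R = 1.712671 rad.
With φ₁ = 75.8251° = 1.323398 rad and θ = 261.7° = 4.567527 rad:
Destination latitude: φ₂ = arcsin( sin φ₁ cos δ + cos φ₁ sin δ cos θ ) = arcsin(-0.172089) = -9.9093°.
Δλ = atan2( sin θ sin δ cos φ₁ , cos δ − sin φ₁ sin φ₂ ) = atan2(-0.239883, 0.025450) = -1.465097 rad = -83.9439°.
λ₂ = -135.1622° + -83.9439° = -219.1061°, normalized to (−180°, 180°] → 140.8939°.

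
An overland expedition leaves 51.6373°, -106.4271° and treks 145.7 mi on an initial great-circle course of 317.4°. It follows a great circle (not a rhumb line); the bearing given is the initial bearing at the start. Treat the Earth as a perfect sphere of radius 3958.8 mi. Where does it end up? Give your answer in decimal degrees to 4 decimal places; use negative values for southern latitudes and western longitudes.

latitude 53.1661°, longitude -108.8081°

Angular distance δ = d/R = 145.7 / 3958.8 = 0.036804 rad.
Converting: φ₁ = 0.901241 rad, θ = 5.539675 rad.
sin φ₂ = sin φ₁ cos δ + cos φ₁ sin δ cos θ = (0.784098)(0.999323) + (0.620637)(0.036796)(0.736097) = 0.800377
φ₂ = asin(0.800377) = 0.927923 rad = 53.1661°.
Δλ = atan2( sin θ sin δ cos φ₁ , cos δ − sin φ₁ sin φ₂ ) = atan2(-0.015458, 0.371749) = -0.041557 rad = -2.3810°.
λ₂ = λ₁ + Δλ = -108.8081°.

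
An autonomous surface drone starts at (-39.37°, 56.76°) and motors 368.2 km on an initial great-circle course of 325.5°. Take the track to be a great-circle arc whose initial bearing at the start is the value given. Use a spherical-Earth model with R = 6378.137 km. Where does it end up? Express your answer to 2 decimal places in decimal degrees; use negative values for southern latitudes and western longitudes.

latitude -36.62°, longitude 54.43°

δ = 368.2/6378.137 = 0.057728 rad (3.3076°).
With φ₁ = -39.37° = -0.687136 rad and θ = 325.5° = 5.681047 rad:
Destination latitude: φ₂ = arcsin( sin φ₁ cos δ + cos φ₁ sin δ cos θ ) = arcsin(-0.596511) = -36.62°.
Then Δλ = atan2(-0.025263, 0.619952) = -0.040728 rad, from sin θ sin δ cos φ₁ over cos δ − sin φ₁ sin φ₂.
λ₂ = 56.76° + -2.33° = 54.43°.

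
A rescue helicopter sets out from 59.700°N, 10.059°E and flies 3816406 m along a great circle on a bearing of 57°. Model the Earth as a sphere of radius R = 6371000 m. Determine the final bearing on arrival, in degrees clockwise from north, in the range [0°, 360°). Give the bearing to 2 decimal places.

The arc subtends δ = 3816406/6371000 = 0.599028 rad at the centre.
Start latitude φ₁ = 1.041962 rad; initial bearing θ = 0.994838 rad.
sin φ₂ = sin φ₁ cos δ + cos φ₁ sin δ cos θ = (0.863396)(0.825884) + (0.504528)(0.563840)(0.544639) = 0.868000
φ₂ = asin(0.868000) = 1.051160 rad = 60.227°.
Then Δλ = atan2(0.238579, 0.076457) = 1.260668 rad, from sin θ sin δ cos φ₁ over cos δ − sin φ₁ sin φ₂.
λ₂ = λ₁ + Δλ = 82.290°.
The forward bearing on arrival equals the back-azimuth from the destination plus 180°.
Back-azimuth from P₂ (60.23°, 82.29°) to P₁ (59.70°, 10.06°), with Δλ' = λ₁ − λ₂ = -72.23°: atan2( sin Δλ' cos φ₁ , cos φ₂ sin φ₁ − sin φ₂ cos φ₁ cos Δλ' ) = 301.56°.
Final bearing = (301.56° + 180°) mod 360° = 121.56°.

final bearing 121.56°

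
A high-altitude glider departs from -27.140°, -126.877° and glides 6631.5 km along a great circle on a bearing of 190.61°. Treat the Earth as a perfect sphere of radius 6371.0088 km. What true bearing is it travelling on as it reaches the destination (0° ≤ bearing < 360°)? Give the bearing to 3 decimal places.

The arc subtends δ = 6631.5/6371.0088 = 1.040887 rad at the centre.
With φ₁ = -27.140° = -0.473682 rad and θ = 190.61° = 3.326772 rad:
sin φ₂ = sin φ₁ cos δ + cos φ₁ sin δ cos θ = (-0.456166)(0.505455) + (0.889895)(0.862853)(-0.982903) = -0.985292
φ₂ = asin(-0.985292) = -1.399074 rad = -80.161°.
For the longitude increment, Δλ = atan2( sin θ sin δ cos φ₁, cos δ − sin φ₁ sin φ₂ ) = atan2(-0.141378, 0.055998) = -68.392°.
λ₂ = -126.877° + -68.392° = -195.269°, normalized to (−180°, 180°] → 164.731°.
The forward bearing on arrival equals the back-azimuth from the destination plus 180°.
Back-azimuth from P₂ (-80.161°, 164.731°) to P₁ (-27.140°, -126.877°), with Δλ' = λ₁ − λ₂ = -291.608°: atan2( sin Δλ' cos φ₁ , cos φ₂ sin φ₁ − sin φ₂ cos φ₁ cos Δλ' ) = 73.509°.
Final bearing = (73.509° + 180°) mod 360° = 253.509°.

final bearing 253.509°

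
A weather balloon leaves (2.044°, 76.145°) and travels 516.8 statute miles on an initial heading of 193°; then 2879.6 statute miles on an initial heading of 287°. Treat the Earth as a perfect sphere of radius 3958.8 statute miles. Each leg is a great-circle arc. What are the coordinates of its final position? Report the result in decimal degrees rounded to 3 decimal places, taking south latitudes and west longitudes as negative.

Apply the spherical direct solution leg by leg, carrying full precision between legs.
Leg 1: from (2.044°, 76.145°), δ = 516.8/3958.8 = 0.130545 rad, θ = 193° → φ = -5.244°, λ = 74.460°.
Leg 2: from (-5.244°, 74.460°), δ = 2879.6/3958.8 = 0.727392 rad, θ = 287° → φ = 7.200°, λ = 34.599°.

latitude 7.200°, longitude 34.599°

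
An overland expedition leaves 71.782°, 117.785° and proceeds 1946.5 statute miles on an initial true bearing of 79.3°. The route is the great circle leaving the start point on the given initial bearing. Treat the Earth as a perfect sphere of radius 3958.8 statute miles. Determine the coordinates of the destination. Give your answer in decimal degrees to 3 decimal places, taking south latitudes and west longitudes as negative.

Central angle δ = d/R = 0.491689 rad.
With φ₁ = 71.782° = 1.252832 rad and θ = 79.3° = 1.384046 rad:
sin φ₂ = sin φ₁ cos δ + cos φ₁ sin δ cos θ = (0.949874)(0.881537) + (0.312633)(0.472116)(0.185667) = 0.864753
φ₂ = asin(0.864753) = 1.044658 rad = 59.854°.
Δλ = atan2( sin θ sin δ cos φ₁ , cos δ − sin φ₁ sin φ₂ ) = atan2(0.145033, 0.060130) = 1.177768 rad = 67.481°.
λ₂ = 117.785° + 67.481° = 185.266°, normalized to (−180°, 180°] → -174.734°.

latitude 59.854°, longitude -174.734°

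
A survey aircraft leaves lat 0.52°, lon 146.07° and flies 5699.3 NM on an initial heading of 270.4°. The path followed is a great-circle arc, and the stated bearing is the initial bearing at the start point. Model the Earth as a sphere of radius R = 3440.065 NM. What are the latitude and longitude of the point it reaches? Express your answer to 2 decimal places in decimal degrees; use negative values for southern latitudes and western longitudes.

latitude 0.35°, longitude 51.14°

The arc subtends δ = 5699.3/3440.065 = 1.656742 rad at the centre.
Converting: φ₁ = 0.009076 rad, θ = 4.719370 rad.
Applying the spherical law of cosines for sides, sin φ₂ = sin φ₁ cos δ + cos φ₁ sin δ cos θ = 0.006176, so φ₂ = 0.35°.
For the longitude increment, Δλ = atan2( sin θ sin δ cos φ₁, cos δ − sin φ₁ sin φ₂ ) = atan2(-0.996244, -0.085896) = -94.93°.
λ₂ = 146.07° + -94.93° = 51.14°.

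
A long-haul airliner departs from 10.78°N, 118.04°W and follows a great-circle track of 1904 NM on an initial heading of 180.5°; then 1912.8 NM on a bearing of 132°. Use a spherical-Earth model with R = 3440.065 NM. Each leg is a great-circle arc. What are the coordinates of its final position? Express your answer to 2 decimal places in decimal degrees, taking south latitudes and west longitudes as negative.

Apply the spherical direct solution leg by leg, carrying full precision between legs.
Leg 1: from (10.78°, -118.04°), δ = 1904/3440.065 = 0.553478 rad, θ = 180.5° → φ = -20.93°, λ = -118.32°.
Leg 2: from (-20.93°, -118.32°), δ = 1912.8/3440.065 = 0.556036 rad, θ = 132° → φ = -39.29°, λ = -87.87°.

latitude -39.29°, longitude -87.87°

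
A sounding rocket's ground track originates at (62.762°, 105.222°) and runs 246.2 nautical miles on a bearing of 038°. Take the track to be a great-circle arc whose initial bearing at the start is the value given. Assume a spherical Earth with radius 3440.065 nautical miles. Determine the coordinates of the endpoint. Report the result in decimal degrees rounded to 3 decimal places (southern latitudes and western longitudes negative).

Central angle δ = d/R = 0.071568 rad.
With φ₁ = 62.762° = 1.095404 rad and θ = 38° = 0.663225 rad:
Destination latitude: φ₂ = arcsin( sin φ₁ cos δ + cos φ₁ sin δ cos θ ) = arcsin(0.912627) = 65.871°.
Δλ = atan2( sin θ sin δ cos φ₁ , cos δ − sin φ₁ sin φ₂ ) = atan2(0.020149, 0.186012) = 0.107903 rad = 6.182°.
Hence λ₂ = 105.222° + 6.182° = 111.404°.

latitude 65.871°, longitude 111.404°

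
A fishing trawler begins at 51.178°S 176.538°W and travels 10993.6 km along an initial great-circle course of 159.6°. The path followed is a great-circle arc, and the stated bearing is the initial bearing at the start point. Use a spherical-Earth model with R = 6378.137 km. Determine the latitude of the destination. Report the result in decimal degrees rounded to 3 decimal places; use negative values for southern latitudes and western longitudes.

latitude -27.524°

The arc subtends δ = 10993.6/6378.137 = 1.723638 rad at the centre.
Converting: φ₁ = -0.893225 rad, θ = 2.785545 rad.
Applying the spherical law of cosines for sides, sin φ₂ = sin φ₁ cos δ + cos φ₁ sin δ cos θ = -0.462120, so φ₂ = -27.524°.
For the longitude increment, Δλ = atan2( sin θ sin δ cos φ₁, cos δ − sin φ₁ sin φ₂ ) = atan2(0.215973, -0.512283) = 157.140°.
Hence λ₂ = -176.538° + 157.140° = -19.398°.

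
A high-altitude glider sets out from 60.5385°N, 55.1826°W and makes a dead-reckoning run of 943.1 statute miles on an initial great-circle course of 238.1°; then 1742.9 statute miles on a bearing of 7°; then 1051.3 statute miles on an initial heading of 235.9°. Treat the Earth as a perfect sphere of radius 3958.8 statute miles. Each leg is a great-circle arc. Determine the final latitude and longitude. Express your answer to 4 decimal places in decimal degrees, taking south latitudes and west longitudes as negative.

latitude 64.6235°, longitude -91.7196°

Apply the spherical direct solution leg by leg, carrying full precision between legs.
Leg 1: from (60.5385°, -55.1826°), δ = 943.1/3958.8 = 0.238229 rad, θ = 238.1° → φ = 51.6987°, λ = -74.0415°.
Leg 2: from (51.6987°, -74.0415°), δ = 1742.9/3958.8 = 0.440260 rad, θ = 7° → φ = 76.4342°, λ = -61.2488°.
Leg 3: from (76.4342°, -61.2488°), δ = 1051.3/3958.8 = 0.265560 rad, θ = 235.9° → φ = 64.6235°, λ = -91.7196°.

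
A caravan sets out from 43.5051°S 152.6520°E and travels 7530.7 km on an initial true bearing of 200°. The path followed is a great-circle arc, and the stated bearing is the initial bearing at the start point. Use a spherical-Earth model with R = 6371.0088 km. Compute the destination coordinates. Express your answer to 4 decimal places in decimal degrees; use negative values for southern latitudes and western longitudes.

δ = 7530.7/6371.0088 = 1.182026 rad (67.7251°).
Converting: φ₁ = -0.759307 rad, θ = 3.490659 rad.
Destination latitude: φ₂ = arcsin( sin φ₁ cos δ + cos φ₁ sin δ cos θ ) = arcsin(-0.891655) = -63.0820°.
Then Δλ = atan2(-0.229560, -0.234782) = -2.367441 rad, from sin θ sin δ cos φ₁ over cos δ − sin φ₁ sin φ₂.
λ₂ = 152.6520° + -135.6444° = 17.0076°.

latitude -63.0820°, longitude 17.0076°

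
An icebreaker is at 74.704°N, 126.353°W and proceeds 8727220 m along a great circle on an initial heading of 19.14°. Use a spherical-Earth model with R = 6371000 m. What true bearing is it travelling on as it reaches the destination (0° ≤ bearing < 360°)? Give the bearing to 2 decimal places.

final bearing 174.48°

Angular distance δ = d/R = 8727220 / 6371000 = 1.369835 rad.
Start latitude φ₁ = 1.303831 rad; initial bearing θ = 0.334056 rad.
Destination latitude: φ₂ = arcsin( sin φ₁ cos δ + cos φ₁ sin δ cos θ ) = arcsin(0.436747) = 25.897°.
For the longitude increment, Δλ = atan2( sin θ sin δ cos φ₁, cos δ − sin φ₁ sin φ₂ ) = atan2(0.084755, -0.221665) = 159.075°.
λ₂ = -126.353° + 159.075° = 32.722°.
The forward bearing on arrival equals the back-azimuth from the destination plus 180°.
Back-azimuth from P₂ (25.90°, 32.72°) to P₁ (74.70°, -126.35°), with Δλ' = λ₁ − λ₂ = -159.08°: atan2( sin Δλ' cos φ₁ , cos φ₂ sin φ₁ − sin φ₂ cos φ₁ cos Δλ' ) = 354.48°.
Final bearing = (354.48° + 180°) mod 360° = 174.48°.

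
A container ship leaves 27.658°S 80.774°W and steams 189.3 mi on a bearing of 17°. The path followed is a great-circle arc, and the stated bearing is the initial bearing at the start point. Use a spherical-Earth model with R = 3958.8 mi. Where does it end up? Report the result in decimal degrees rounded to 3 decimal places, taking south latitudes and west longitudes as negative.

Central angle δ = d/R = 0.047818 rad.
Start latitude φ₁ = -0.482723 rad; initial bearing θ = 0.296706 rad.
sin φ₂ = sin φ₁ cos δ + cos φ₁ sin δ cos θ = (-0.464193)(0.998857) + (0.885734)(0.047799)(0.956305) = -0.423175
φ₂ = asin(-0.423175) = -0.436946 rad = -25.035°.
Δλ = atan2( sin θ sin δ cos φ₁ , cos δ − sin φ₁ sin φ₂ ) = atan2(0.012378, 0.802422) = 0.015425 rad = 0.884°.
Hence λ₂ = -80.774° + 0.884° = -79.890°.

latitude -25.035°, longitude -79.890°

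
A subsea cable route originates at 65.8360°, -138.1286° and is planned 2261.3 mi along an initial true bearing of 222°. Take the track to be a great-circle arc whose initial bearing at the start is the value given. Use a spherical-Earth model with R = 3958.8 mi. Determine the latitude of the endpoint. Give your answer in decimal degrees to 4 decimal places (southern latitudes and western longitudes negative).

latitude 37.0899°

Central angle δ = d/R = 0.571208 rad.
With φ₁ = 65.8360° = 1.149055 rad and θ = 222° = 3.874631 rad:
Applying the spherical law of cosines for sides, sin φ₂ = sin φ₁ cos δ + cos φ₁ sin δ cos θ = 0.603067, so φ₂ = 37.0899°.
Then Δλ = atan2(-0.148088, 0.291023) = -0.470706 rad, from sin θ sin δ cos φ₁ over cos δ − sin φ₁ sin φ₂.
λ₂ = λ₁ + Δλ = -165.0980°.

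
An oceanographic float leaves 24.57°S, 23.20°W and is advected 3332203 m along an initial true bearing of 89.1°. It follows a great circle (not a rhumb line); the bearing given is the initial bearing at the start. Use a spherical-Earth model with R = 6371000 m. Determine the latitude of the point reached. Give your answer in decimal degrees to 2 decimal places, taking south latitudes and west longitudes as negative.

latitude -20.68°

δ = 3332203/6371000 = 0.523027 rad (29.9672°).
Start latitude φ₁ = -0.428827 rad; initial bearing θ = 1.555088 rad.
sin φ₂ = sin φ₁ cos δ + cos φ₁ sin δ cos θ = (-0.415805)(0.866311) + (0.909454)(0.499504)(0.015707) = -0.353081
φ₂ = asin(-0.353081) = -0.360862 rad = -20.68°.
For the longitude increment, Δλ = atan2( sin θ sin δ cos φ₁, cos δ − sin φ₁ sin φ₂ ) = atan2(0.454220, 0.719499) = 32.26°.
λ₂ = -23.20° + 32.26° = 9.06°.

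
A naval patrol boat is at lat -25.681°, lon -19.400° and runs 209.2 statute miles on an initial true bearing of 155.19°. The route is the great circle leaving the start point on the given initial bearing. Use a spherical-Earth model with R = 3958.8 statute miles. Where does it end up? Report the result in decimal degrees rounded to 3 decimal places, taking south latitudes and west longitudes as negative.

latitude -28.422°, longitude -17.956°

δ = 209.2/3958.8 = 0.052844 rad (3.0278°).
With φ₁ = -25.681° = -0.448218 rad and θ = 155.19° = 2.708576 rad:
Applying the spherical law of cosines for sides, sin φ₂ = sin φ₁ cos δ + cos φ₁ sin δ cos θ = -0.475964, so φ₂ = -28.422°.
For the longitude increment, Δλ = atan2( sin θ sin δ cos φ₁, cos δ − sin φ₁ sin φ₂ ) = atan2(0.019974, 0.792340) = 1.444°.
λ₂ = λ₁ + Δλ = -17.956°.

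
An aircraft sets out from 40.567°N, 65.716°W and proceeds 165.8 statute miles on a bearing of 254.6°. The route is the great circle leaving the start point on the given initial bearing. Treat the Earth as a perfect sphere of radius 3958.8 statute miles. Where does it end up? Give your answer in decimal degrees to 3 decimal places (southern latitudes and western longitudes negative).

latitude 39.890°, longitude -68.732°

Angular distance δ = d/R = 165.8 / 3958.8 = 0.041881 rad.
Start latitude φ₁ = 0.708028 rad; initial bearing θ = 4.443608 rad.
Applying the spherical law of cosines for sides, sin φ₂ = sin φ₁ cos δ + cos φ₁ sin δ cos θ = 0.641320, so φ₂ = 39.890°.
For the longitude increment, Δλ = atan2( sin θ sin δ cos φ₁, cos δ − sin φ₁ sin φ₂ ) = atan2(-0.030664, 0.582049) = -3.016°.
λ₂ = -65.716° + -3.016° = -68.732°.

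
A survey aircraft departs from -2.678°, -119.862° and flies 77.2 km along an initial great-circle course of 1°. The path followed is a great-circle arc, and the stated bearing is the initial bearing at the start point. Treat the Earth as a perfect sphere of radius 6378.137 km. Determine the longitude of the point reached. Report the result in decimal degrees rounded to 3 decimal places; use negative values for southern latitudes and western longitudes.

Central angle δ = d/R = 0.012104 rad.
Start latitude φ₁ = -0.046740 rad; initial bearing θ = 0.017453 rad.
sin φ₂ = sin φ₁ cos δ + cos φ₁ sin δ cos θ = (-0.046723)(0.999927) + (0.998908)(0.012104)(0.999848) = -0.034631
φ₂ = asin(-0.034631) = -0.034638 rad = -1.985°.
Δλ = atan2( sin θ sin δ cos φ₁ , cos δ − sin φ₁ sin φ₂ ) = atan2(0.000211, 0.998309) = 0.000211 rad = 0.012°.
λ₂ = -119.862° + 0.012° = -119.850°.

longitude -119.850°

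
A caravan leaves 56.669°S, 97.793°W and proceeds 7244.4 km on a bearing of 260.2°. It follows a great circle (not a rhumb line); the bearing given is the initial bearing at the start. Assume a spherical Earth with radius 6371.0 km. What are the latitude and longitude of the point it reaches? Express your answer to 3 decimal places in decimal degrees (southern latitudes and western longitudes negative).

δ = 7244.4/6371 = 1.137090 rad (65.1505°).
With φ₁ = -56.669° = -0.989061 rad and θ = 260.2° = 4.541347 rad:
Destination latitude: φ₂ = arcsin( sin φ₁ cos δ + cos φ₁ sin δ cos θ ) = arcsin(-0.435979) = -25.848°.
Δλ = atan2( sin θ sin δ cos φ₁ , cos δ − sin φ₁ sin φ₂ ) = atan2(-0.491326, 0.055972) = -1.457365 rad = -83.501°.
λ₂ = -97.793° + -83.501° = -181.294°, normalized to (−180°, 180°] → 178.706°.

latitude -25.848°, longitude 178.706°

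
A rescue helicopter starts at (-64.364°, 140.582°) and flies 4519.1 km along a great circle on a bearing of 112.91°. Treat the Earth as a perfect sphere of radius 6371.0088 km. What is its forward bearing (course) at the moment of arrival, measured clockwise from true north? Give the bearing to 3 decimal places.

final bearing 40.941°

The arc subtends δ = 4519.1/6371.0088 = 0.709323 rad at the centre.
Converting: φ₁ = -1.123364 rad, θ = 1.970651 rad.
Applying the spherical law of cosines for sides, sin φ₂ = sin φ₁ cos δ + cos φ₁ sin δ cos θ = -0.793806, so φ₂ = -52.543°.
Δλ = atan2( sin θ sin δ cos φ₁ , cos δ − sin φ₁ sin φ₂ ) = atan2(0.259566, 0.043139) = 1.406105 rad = 80.564°.
λ₂ = 140.582° + 80.564° = 221.146°, normalized to (−180°, 180°] → -138.854°.
The forward bearing on arrival equals the back-azimuth from the destination plus 180°.
Back-azimuth from P₂ (-52.543°, -138.854°) to P₁ (-64.364°, 140.582°), with Δλ' = λ₁ − λ₂ = 279.436°: atan2( sin Δλ' cos φ₁ , cos φ₂ sin φ₁ − sin φ₂ cos φ₁ cos Δλ' ) = 220.941°.
Final bearing = (220.941° + 180°) mod 360° = 40.941°.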